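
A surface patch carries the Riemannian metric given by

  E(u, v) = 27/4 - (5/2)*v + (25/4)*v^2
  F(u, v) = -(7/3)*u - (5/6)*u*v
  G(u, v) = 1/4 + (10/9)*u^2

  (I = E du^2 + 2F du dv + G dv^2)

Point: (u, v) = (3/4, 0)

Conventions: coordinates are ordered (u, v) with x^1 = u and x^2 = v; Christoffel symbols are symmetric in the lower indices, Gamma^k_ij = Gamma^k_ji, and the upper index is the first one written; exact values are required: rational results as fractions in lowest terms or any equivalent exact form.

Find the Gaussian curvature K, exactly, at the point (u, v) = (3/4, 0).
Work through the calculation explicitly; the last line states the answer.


E = 27/4, F = -7/4, G = 7/8, EG - F^2 = 91/32 at the point
E_u = 0, E_v = -5/2, F_u = -7/3, F_v = -5/8, G_u = 5/3, G_v = 0
E_vv = 25/2, F_uv = -5/6, G_uu = 20/9
Compute both Brioschi determinants and normalise by (EG - F^2)^2.
M1 = [[-E_vv/2 + F_uv - G_uu/2, E_u/2, F_u - E_v/2], [F_v - G_u/2, E, F], [G_v/2, F, G]] = [[-295/36, 0, -13/12], [-35/24, 27/4, -7/4], [0, -7/4, 7/8]]; det M1 = -5005/192
M2 = [[0, E_v/2, G_u/2], [E_v/2, E, F], [G_u/2, F, G]] = [[0, -5/4, 5/6], [-5/4, 27/4, -7/4], [5/6, -7/4, 7/8]]; det M2 = -925/384
det M1 - det M2 = -9085/384; K = -9085/384 / (91/32)^2 = -72680/24843

Answer: K = -72680/24843


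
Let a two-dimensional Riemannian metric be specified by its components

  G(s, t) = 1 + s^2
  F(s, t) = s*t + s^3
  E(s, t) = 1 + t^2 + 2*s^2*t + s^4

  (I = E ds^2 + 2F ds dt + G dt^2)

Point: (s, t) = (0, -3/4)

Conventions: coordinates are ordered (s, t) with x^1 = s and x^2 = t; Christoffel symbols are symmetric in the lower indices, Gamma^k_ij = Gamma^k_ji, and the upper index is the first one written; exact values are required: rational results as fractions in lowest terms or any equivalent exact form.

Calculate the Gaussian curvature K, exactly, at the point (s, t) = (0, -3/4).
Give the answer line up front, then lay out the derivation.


Answer: K = -256/625

E = 25/16, F = 0, G = 1, EG - F^2 = 25/16 at the point
E_s = 0, E_t = -3/2, F_s = -3/4, F_t = 0, G_s = 0, G_t = 0
E_tt = 2, F_st = 1, G_ss = 2
Brioschi: K = (det M1 - det M2) / (EG - F^2)^2 with the standard first/second-derivative matrices M1, M2.
M1 = [[-E_tt/2 + F_st - G_ss/2, E_s/2, F_s - E_t/2], [F_t - G_s/2, E, F], [G_t/2, F, G]] = [[-1, 0, 0], [0, 25/16, 0], [0, 0, 1]]; det M1 = -25/16
M2 = [[0, E_t/2, G_s/2], [E_t/2, E, F], [G_s/2, F, G]] = [[0, -3/4, 0], [-3/4, 25/16, 0], [0, 0, 1]]; det M2 = -9/16
det M1 - det M2 = -1; K = -1 / (25/16)^2 = -256/625


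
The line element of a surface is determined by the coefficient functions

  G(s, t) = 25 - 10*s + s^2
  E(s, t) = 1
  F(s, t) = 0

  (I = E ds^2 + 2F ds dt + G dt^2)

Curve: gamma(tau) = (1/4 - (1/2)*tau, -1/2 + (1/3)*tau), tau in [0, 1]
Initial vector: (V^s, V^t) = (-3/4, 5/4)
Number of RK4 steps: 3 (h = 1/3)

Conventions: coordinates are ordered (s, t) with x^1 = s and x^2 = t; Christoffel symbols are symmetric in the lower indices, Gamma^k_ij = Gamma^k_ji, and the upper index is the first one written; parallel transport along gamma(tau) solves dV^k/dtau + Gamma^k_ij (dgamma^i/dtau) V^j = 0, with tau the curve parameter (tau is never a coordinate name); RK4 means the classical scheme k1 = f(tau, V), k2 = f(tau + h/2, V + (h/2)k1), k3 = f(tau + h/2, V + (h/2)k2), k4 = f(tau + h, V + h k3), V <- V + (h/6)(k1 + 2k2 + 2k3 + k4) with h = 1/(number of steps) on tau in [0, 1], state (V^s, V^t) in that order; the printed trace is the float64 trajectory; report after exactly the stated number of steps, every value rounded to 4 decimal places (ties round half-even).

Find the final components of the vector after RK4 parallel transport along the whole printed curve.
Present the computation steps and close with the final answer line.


gamma'(tau) = (-1/2, 1/3); f(tau, V)^k = -Gamma^k_ij(gamma(tau)) gamma'^i(tau) V^j; h = 1/3; intermediate values shown to 6 dp
curve data and Christoffel symbols at the stage parameters:
  tau = 0.000000: gamma = (0.250000, -0.500000), gamma' = (-0.500000, 0.333333); Gamma_sss = 0.000000, Gamma_sst = 0.000000, Gamma_stt = 4.750000, Gamma_tss = 0.000000, Gamma_tst = -0.210526, Gamma_ttt = 0.000000
  tau = 0.166667: gamma = (0.166667, -0.444444), gamma' = (-0.500000, 0.333333); Gamma_sss = 0.000000, Gamma_sst = 0.000000, Gamma_stt = 4.833333, Gamma_tss = 0.000000, Gamma_tst = -0.206897, Gamma_ttt = 0.000000
  tau = 0.333333: gamma = (0.083333, -0.388889), gamma' = (-0.500000, 0.333333); Gamma_sss = 0.000000, Gamma_sst = 0.000000, Gamma_stt = 4.916667, Gamma_tss = 0.000000, Gamma_tst = -0.203390, Gamma_ttt = 0.000000
  tau = 0.500000: gamma = (0.000000, -0.333333), gamma' = (-0.500000, 0.333333); Gamma_sss = 0.000000, Gamma_sst = 0.000000, Gamma_stt = 5.000000, Gamma_tss = 0.000000, Gamma_tst = -0.200000, Gamma_ttt = 0.000000
  tau = 0.666667: gamma = (-0.083333, -0.277778), gamma' = (-0.500000, 0.333333); Gamma_sss = 0.000000, Gamma_sst = 0.000000, Gamma_stt = 5.083333, Gamma_tss = 0.000000, Gamma_tst = -0.196721, Gamma_ttt = 0.000000
  tau = 0.833333: gamma = (-0.166667, -0.222222), gamma' = (-0.500000, 0.333333); Gamma_sss = 0.000000, Gamma_sst = 0.000000, Gamma_stt = 5.166667, Gamma_tss = 0.000000, Gamma_tst = -0.193548, Gamma_ttt = 0.000000
  tau = 1.000000: gamma = (-0.250000, -0.166667), gamma' = (-0.500000, 0.333333); Gamma_sss = 0.000000, Gamma_sst = 0.000000, Gamma_stt = 5.250000, Gamma_tss = 0.000000, Gamma_tst = -0.190476, Gamma_ttt = 0.000000
step 0: V^s = -0.7500, V^t = 1.2500
step 1: k1 = (-1.979167, -0.184211), k2 = (-1.964425, -0.200607), k3 = (-1.960022, -0.200155), k4 = (-1.939267, -0.215475); V <- V + (h/6)(k1 + 2k2 + 2k3 + k4): V^s = -1.4037, V^t = 1.1833
step 2: k1 = (-1.939242, -0.215501), k2 = (-1.912249, -0.229865), k3 = (-1.908259, -0.229325), k4 = (-1.875452, -0.242627); V <- V + (h/6)(k1 + 2k2 + 2k3 + k4): V^s = -2.0402, V^t = 1.1068
step 3: k1 = (-1.875400, -0.242646), k2 = (-1.836496, -0.254985), k3 = (-1.832954, -0.254367), k4 = (-1.788507, -0.265661); V <- V + (h/6)(k1 + 2k2 + 2k3 + k4): V^s = -2.6514, V^t = 1.0220

Answer: V^s = -2.6514, V^t = 1.0220


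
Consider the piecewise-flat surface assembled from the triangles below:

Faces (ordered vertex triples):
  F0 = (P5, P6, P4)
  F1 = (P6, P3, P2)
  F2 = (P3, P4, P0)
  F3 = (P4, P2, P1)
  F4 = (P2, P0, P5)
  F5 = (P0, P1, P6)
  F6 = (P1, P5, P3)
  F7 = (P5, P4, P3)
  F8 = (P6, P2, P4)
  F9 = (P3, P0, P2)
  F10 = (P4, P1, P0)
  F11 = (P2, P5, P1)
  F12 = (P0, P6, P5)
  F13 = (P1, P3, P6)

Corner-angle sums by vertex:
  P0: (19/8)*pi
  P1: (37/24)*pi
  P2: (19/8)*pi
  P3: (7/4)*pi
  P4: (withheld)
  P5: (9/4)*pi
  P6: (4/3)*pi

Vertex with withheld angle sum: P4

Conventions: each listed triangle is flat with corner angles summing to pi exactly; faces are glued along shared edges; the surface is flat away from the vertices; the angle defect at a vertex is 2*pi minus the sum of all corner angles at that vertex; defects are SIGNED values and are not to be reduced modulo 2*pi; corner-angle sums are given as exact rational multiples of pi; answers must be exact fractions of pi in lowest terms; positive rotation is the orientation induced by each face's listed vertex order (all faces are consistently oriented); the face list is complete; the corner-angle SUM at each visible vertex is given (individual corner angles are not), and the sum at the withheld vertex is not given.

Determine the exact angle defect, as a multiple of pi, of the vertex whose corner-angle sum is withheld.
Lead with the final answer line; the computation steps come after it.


Answer: defect(P4) = (-3/8)*pi

V = 7, E = 21, F = 14; chi = V - E + F = 0
Gauss-Bonnet: total defect = 2*pi*chi = 0; visible defects sum to (3/8)*pi


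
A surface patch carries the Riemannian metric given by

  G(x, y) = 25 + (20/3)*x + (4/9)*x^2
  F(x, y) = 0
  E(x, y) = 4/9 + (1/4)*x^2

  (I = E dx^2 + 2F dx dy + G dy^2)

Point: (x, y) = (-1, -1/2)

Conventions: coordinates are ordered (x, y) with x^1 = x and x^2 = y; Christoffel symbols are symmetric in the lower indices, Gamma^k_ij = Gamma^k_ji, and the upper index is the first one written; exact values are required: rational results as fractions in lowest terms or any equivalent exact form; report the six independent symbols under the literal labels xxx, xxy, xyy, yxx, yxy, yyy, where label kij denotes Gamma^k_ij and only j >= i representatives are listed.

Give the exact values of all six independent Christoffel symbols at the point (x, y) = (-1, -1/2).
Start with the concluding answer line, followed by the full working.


Answer: Gamma_xxx = -9/25, Gamma_xxy = 0, Gamma_xyy = -104/25, Gamma_yxx = 0, Gamma_yxy = 2/13, Gamma_yyy = 0

E = 25/36, F = 0, G = 169/9 at the point
E_x = -1/2, E_y = 0, F_x = 0, F_y = 0, G_x = 52/9, G_y = 0
EG - F^2 = 4225/324;  g^inv = (324/4225) * [[169/9, 0], [0, 25/36]]
first-kind symbols [ij,l] = (1/2)(d_i g_jl + d_j g_il - d_l g_ij): [xx,x] = E_x/2 = -1/4, [xx,y] = F_x - E_y/2 = 0, [xy,x] = E_y/2 = 0, [xy,y] = G_x/2 = 26/9, [yy,x] = F_y - G_x/2 = -26/9, [yy,y] = G_y/2 = 0
Gamma^x_ij = (G*[ij,x] - F*[ij,y])/(EG - F^2), Gamma^y_ij = (E*[ij,y] - F*[ij,x])/(EG - F^2)


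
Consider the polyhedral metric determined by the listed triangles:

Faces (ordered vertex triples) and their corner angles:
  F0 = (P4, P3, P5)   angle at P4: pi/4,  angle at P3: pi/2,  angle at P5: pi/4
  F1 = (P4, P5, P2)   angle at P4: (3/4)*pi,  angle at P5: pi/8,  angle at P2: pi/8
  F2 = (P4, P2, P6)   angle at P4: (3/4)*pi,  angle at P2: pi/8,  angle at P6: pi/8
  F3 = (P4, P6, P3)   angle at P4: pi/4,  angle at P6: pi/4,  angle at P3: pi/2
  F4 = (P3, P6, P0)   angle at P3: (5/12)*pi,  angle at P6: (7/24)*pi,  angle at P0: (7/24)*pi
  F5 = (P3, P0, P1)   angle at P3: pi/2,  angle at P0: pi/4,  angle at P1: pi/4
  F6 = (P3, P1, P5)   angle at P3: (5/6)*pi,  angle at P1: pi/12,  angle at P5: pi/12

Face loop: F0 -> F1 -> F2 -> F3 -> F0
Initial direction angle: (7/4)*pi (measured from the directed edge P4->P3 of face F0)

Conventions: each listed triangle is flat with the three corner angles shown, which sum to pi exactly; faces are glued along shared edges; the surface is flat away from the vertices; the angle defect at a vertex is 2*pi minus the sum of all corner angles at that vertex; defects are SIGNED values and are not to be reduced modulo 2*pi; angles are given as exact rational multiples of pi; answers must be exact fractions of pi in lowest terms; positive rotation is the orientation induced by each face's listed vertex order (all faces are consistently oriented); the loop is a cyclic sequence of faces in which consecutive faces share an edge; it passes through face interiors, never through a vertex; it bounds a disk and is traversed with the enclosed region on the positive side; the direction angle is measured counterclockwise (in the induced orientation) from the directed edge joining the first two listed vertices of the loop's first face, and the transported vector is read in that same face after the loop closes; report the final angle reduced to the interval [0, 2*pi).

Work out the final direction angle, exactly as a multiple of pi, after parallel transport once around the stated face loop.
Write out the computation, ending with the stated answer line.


enclosed vertex P4: corner angles sum to 2*pi, defect = 2*pi - 2*pi = 0
final direction = starting direction + enclosed defect total, reduced mod 2*pi (induced orientation)
final angle = (7/4)*pi + 0 = (7/4)*pi (mod 2*pi)

Answer: final direction angle = (7/4)*pi


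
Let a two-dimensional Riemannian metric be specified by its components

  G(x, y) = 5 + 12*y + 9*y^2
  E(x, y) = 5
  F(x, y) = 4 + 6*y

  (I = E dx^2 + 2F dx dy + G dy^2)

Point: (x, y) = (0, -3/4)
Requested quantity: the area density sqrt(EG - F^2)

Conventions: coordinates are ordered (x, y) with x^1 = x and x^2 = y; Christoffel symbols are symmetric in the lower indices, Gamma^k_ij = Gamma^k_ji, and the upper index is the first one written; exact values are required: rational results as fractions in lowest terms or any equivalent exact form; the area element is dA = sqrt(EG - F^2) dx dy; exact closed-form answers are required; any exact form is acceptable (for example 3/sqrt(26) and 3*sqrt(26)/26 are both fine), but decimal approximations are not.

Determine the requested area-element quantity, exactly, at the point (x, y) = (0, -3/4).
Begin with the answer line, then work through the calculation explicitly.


Answer: sqrt(EG - F^2) = 9/4

E = 5, F = -1/2, G = 17/16; EG - F^2 = 81/16


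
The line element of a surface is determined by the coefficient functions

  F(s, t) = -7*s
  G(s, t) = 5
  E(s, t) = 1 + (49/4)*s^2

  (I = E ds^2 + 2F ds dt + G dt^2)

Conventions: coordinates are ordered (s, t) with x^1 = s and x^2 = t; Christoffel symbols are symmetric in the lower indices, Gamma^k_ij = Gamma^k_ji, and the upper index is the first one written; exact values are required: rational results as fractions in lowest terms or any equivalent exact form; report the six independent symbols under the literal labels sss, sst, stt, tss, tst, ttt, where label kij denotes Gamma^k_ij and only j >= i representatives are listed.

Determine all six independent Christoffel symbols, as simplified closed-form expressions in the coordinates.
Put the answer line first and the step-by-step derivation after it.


Answer: Gamma_sss = 49*s/(49*s^2 + 20), Gamma_sst = 0, Gamma_stt = 0, Gamma_tss = -28/(49*s^2 + 20), Gamma_tst = 0, Gamma_ttt = 0

E = 1 + (49/4)*s^2; F = -7*s; G = 5
Gamma^k_ij = (1/2) g^{kl} (d_i g_jl + d_j g_il - d_l g_ij), with g^inv = (1/(EG-F^2)) [[G, -F], [-F, E]]
first partials: E_s = (49/2)*s, E_t = 0, F_s = -7, F_t = 0, G_s = 0, G_t = 0
D = EG - F^2 = 5 + (49/4)*s^2
expanded: Gamma^s_ss = (G E_s - 2F F_s + F E_t)/(2D), Gamma^s_st = (G E_t - F G_s)/(2D), Gamma^s_tt = (2G F_t - G G_s - F G_t)/(2D), Gamma^t_ss = (2E F_s - E E_t - F E_s)/(2D), Gamma^t_st = (E G_s - F E_t)/(2D), Gamma^t_tt = (E G_t - 2F F_t + F G_s)/(2D); substitute and cancel common factors


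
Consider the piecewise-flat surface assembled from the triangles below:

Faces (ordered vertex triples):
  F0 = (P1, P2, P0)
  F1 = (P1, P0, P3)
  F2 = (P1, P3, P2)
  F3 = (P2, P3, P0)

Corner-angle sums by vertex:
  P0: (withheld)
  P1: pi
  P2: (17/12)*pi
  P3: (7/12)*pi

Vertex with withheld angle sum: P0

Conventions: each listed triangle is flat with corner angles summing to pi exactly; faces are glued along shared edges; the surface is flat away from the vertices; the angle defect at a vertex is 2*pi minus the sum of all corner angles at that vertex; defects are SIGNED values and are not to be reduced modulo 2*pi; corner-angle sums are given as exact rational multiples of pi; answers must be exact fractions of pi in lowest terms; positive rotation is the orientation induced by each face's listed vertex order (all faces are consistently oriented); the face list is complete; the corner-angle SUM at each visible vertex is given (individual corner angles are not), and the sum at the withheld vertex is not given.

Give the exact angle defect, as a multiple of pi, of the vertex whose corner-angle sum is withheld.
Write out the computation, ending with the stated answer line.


V = 4, E = 6, F = 4; chi = V - E + F = 2
Gauss-Bonnet: total defect = 2*pi*chi = 4*pi; visible defects sum to 3*pi

Answer: defect(P0) = pi


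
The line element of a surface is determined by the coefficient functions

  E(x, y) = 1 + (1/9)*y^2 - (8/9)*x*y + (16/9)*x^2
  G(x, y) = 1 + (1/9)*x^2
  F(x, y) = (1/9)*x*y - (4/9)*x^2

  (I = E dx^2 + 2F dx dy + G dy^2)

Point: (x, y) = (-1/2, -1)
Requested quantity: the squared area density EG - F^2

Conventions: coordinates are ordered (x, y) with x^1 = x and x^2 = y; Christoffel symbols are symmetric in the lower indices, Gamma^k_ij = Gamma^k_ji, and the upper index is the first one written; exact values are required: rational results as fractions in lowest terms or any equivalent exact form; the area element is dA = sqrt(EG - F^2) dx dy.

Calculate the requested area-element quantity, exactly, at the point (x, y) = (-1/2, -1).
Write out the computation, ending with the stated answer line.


E = 10/9, F = -1/18, G = 37/36; EG - F^2 = 41/36

Answer: EG - F^2 = 41/36


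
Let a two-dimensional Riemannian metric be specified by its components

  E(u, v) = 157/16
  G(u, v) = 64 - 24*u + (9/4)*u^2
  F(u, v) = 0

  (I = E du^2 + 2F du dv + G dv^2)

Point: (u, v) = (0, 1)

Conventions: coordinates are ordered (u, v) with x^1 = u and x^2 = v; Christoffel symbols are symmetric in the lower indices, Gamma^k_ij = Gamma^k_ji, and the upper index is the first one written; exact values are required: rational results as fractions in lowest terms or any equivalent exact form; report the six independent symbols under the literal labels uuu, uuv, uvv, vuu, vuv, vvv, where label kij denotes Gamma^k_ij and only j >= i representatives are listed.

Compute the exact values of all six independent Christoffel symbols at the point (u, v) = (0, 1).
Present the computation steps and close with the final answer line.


E = 157/16, F = 0, G = 64 at the point
E_u = 0, E_v = 0, F_u = 0, F_v = 0, G_u = -24, G_v = 0
EG - F^2 = 628;  g^inv = (1/628) * [[64, 0], [0, 157/16]]
first-kind symbols [ij,l] = (1/2)(d_i g_jl + d_j g_il - d_l g_ij): [uu,u] = E_u/2 = 0, [uu,v] = F_u - E_v/2 = 0, [uv,u] = E_v/2 = 0, [uv,v] = G_u/2 = -12, [vv,u] = F_v - G_u/2 = 12, [vv,v] = G_v/2 = 0
Gamma^u_ij = (G*[ij,u] - F*[ij,v])/(EG - F^2), Gamma^v_ij = (E*[ij,v] - F*[ij,u])/(EG - F^2)

Answer: Gamma_uuu = 0, Gamma_uuv = 0, Gamma_uvv = 192/157, Gamma_vuu = 0, Gamma_vuv = -3/16, Gamma_vvv = 0


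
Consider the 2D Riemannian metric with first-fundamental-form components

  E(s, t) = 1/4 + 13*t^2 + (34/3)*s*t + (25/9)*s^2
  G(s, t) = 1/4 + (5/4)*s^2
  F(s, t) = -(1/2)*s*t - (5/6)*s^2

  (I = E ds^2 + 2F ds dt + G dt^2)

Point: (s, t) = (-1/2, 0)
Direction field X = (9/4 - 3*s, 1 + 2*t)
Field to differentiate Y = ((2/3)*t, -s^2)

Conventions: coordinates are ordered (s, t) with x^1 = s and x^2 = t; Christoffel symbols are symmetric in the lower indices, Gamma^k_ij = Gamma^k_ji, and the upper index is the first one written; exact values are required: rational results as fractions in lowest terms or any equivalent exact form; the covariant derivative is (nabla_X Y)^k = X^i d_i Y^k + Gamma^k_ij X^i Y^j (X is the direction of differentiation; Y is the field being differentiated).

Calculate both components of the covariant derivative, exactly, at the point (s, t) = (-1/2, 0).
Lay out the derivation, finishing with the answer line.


E = 17/18, F = -5/24, G = 9/16 at the point
E_s = -25/9, E_t = -17/3, F_s = 5/6, F_t = 1/4, G_s = -5/4, G_t = 0
EG - F^2 = 281/576;  g^inv = (576/281) * [[9/16, 5/24], [5/24, 17/18]]
first-kind symbols [ij,l] = (1/2)(d_i g_jl + d_j g_il - d_l g_ij): [ss,s] = E_s/2 = -25/18, [ss,t] = F_s - E_t/2 = 11/3, [st,s] = E_t/2 = -17/6, [st,t] = G_s/2 = -5/8, [tt,s] = F_t - G_s/2 = 7/8, [tt,t] = G_t/2 = 0
Gamma^s_ij = (G*[ij,s] - F*[ij,t])/(EG - F^2), Gamma^t_ij = (E*[ij,t] - F*[ij,s])/(EG - F^2)
Gamma_sss = -10/281, Gamma_sst = -993/281, Gamma_stt = 567/562, Gamma_tss = 1828/281, Gamma_tst = -680/281, Gamma_ttt = 105/281
X = (15/4, 1), Y = (0, -1/4) at the point

Answer: (nabla_X Y)^s = 50275/13488, (nabla_X Y)^t = 1665/281


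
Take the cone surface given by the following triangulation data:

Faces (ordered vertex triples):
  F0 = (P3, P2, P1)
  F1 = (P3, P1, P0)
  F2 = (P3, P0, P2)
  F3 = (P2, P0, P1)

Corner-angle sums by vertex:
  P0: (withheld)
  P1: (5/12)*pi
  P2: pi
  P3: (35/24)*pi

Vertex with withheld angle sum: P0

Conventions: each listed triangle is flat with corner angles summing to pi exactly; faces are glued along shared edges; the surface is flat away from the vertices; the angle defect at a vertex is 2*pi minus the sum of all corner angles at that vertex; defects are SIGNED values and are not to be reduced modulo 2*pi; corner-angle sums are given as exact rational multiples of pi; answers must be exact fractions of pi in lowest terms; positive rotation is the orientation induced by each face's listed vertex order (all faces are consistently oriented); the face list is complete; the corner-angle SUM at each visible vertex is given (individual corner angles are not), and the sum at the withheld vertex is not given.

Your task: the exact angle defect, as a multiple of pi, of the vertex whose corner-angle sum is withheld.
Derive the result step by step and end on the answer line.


V = 4, E = 6, F = 4; chi = V - E + F = 2
Gauss-Bonnet: total defect = 2*pi*chi = 4*pi; visible defects sum to (25/8)*pi

Answer: defect(P0) = (7/8)*pi


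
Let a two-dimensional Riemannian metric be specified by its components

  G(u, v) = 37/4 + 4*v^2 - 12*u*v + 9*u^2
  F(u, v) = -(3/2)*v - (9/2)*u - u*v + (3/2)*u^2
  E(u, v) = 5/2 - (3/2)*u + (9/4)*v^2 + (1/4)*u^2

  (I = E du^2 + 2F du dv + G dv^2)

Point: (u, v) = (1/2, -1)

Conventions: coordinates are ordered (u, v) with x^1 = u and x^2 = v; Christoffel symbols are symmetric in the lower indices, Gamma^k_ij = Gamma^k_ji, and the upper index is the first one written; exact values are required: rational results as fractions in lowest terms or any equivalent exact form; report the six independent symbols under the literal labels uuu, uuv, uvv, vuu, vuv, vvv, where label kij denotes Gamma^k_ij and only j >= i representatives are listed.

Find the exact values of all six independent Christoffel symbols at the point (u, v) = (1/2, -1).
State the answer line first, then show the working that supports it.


Answer: Gamma_uuu = -862/5589, Gamma_uuv = -1060/1863, Gamma_uvv = -17144/5589, Gamma_vuu = 70/5589, Gamma_vuv = 916/1863, Gamma_vvv = -1720/5589

E = 65/16, F = 1/8, G = 43/2 at the point
E_u = -5/4, E_v = -9/2, F_u = -2, F_v = -2, G_u = 21, G_v = -14
EG - F^2 = 5589/64;  g^inv = (64/5589) * [[43/2, -1/8], [-1/8, 65/16]]
first-kind symbols [ij,l] = (1/2)(d_i g_jl + d_j g_il - d_l g_ij): [uu,u] = E_u/2 = -5/8, [uu,v] = F_u - E_v/2 = 1/4, [uv,u] = E_v/2 = -9/4, [uv,v] = G_u/2 = 21/2, [vv,u] = F_v - G_u/2 = -25/2, [vv,v] = G_v/2 = -7
Gamma^u_ij = (G*[ij,u] - F*[ij,v])/(EG - F^2), Gamma^v_ij = (E*[ij,v] - F*[ij,u])/(EG - F^2)


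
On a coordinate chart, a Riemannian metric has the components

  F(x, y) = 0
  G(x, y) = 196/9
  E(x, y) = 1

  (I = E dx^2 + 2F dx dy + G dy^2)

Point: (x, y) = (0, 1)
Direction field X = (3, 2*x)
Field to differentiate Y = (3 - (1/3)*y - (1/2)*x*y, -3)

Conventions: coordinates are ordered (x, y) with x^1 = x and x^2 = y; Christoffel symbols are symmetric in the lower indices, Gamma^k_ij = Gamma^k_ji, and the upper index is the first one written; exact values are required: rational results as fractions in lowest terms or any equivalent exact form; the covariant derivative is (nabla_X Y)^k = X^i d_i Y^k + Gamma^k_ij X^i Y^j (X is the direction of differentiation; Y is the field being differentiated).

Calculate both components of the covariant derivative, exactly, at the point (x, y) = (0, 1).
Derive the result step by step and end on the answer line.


E = 1, F = 0, G = 196/9 at the point
E_x = 0, E_y = 0, F_x = 0, F_y = 0, G_x = 0, G_y = 0
EG - F^2 = 196/9;  g^inv = (9/196) * [[196/9, 0], [0, 1]]
first-kind symbols [ij,l] = (1/2)(d_i g_jl + d_j g_il - d_l g_ij): [xx,x] = E_x/2 = 0, [xx,y] = F_x - E_y/2 = 0, [xy,x] = E_y/2 = 0, [xy,y] = G_x/2 = 0, [yy,x] = F_y - G_x/2 = 0, [yy,y] = G_y/2 = 0
Gamma^x_ij = (G*[ij,x] - F*[ij,y])/(EG - F^2), Gamma^y_ij = (E*[ij,y] - F*[ij,x])/(EG - F^2)
Gamma_xxx = 0, Gamma_xxy = 0, Gamma_xyy = 0, Gamma_yxx = 0, Gamma_yxy = 0, Gamma_yyy = 0
X = (3, 0), Y = (8/3, -3) at the point

Answer: (nabla_X Y)^x = -3/2, (nabla_X Y)^y = 0


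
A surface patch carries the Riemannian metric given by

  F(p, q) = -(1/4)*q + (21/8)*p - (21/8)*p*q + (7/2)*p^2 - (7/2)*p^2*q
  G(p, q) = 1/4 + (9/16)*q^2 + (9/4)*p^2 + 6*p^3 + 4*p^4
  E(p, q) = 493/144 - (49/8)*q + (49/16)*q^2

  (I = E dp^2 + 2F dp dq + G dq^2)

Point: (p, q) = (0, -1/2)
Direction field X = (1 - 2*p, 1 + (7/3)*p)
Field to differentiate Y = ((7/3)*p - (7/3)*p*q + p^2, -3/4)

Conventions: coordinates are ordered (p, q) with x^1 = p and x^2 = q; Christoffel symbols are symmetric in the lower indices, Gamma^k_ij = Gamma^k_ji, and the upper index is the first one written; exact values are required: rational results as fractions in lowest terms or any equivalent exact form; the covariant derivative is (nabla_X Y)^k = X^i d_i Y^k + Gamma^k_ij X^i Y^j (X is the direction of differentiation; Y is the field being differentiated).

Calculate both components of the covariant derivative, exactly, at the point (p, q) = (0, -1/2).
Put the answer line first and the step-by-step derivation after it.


Answer: (nabla_X Y)^p = 414812/103849, (nabla_X Y)^q = 79299/207698

E = 4177/576, F = 1/8, G = 25/64 at the point
E_p = 0, E_q = -147/16, F_p = 63/16, F_q = -1/4, G_p = 0, G_q = -9/16
EG - F^2 = 103849/36864;  g^inv = (36864/103849) * [[25/64, -1/8], [-1/8, 4177/576]]
first-kind symbols [ij,l] = (1/2)(d_i g_jl + d_j g_il - d_l g_ij): [pp,p] = E_p/2 = 0, [pp,q] = F_p - E_q/2 = 273/32, [pq,p] = E_q/2 = -147/32, [pq,q] = G_p/2 = 0, [qq,p] = F_q - G_p/2 = -1/4, [qq,q] = G_q/2 = -9/32
Gamma^p_ij = (G*[ij,p] - F*[ij,q])/(EG - F^2), Gamma^q_ij = (E*[ij,q] - F*[ij,p])/(EG - F^2)
Gamma_ppp = -39312/103849, Gamma_ppq = -66150/103849, Gamma_pqq = -2304/103849, Gamma_qpp = 2280642/103849, Gamma_qpq = 21168/103849, Gamma_qqq = -74034/103849
X = (1, 1), Y = (0, -3/4) at the point


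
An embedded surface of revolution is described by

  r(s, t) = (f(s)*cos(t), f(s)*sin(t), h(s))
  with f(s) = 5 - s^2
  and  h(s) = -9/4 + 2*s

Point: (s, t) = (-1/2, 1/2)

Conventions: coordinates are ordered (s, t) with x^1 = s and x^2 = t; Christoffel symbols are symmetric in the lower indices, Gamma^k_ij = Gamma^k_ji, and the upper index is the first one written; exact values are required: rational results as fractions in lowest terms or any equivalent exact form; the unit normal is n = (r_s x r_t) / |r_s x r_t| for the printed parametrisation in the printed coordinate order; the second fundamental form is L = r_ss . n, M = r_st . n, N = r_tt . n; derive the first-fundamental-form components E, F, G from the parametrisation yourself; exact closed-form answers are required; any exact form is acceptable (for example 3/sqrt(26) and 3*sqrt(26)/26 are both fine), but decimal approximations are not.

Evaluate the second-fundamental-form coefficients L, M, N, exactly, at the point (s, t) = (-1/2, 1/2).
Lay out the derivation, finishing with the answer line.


f = 19/4, f' = 1, f'' = -2, h' = 2, h'' = 0
E = 5, F = 0, G = 361/16; answer radicand W^2 = 5
unnormalised second-form numerators: l = 4, m = 0, n = 19/2; L = l/sqrt(5), and similarly M = m/sqrt(W^2), N = n/sqrt(W^2)

Answer: L = 4*sqrt(5)/5, M = 0, N = 19*sqrt(5)/10


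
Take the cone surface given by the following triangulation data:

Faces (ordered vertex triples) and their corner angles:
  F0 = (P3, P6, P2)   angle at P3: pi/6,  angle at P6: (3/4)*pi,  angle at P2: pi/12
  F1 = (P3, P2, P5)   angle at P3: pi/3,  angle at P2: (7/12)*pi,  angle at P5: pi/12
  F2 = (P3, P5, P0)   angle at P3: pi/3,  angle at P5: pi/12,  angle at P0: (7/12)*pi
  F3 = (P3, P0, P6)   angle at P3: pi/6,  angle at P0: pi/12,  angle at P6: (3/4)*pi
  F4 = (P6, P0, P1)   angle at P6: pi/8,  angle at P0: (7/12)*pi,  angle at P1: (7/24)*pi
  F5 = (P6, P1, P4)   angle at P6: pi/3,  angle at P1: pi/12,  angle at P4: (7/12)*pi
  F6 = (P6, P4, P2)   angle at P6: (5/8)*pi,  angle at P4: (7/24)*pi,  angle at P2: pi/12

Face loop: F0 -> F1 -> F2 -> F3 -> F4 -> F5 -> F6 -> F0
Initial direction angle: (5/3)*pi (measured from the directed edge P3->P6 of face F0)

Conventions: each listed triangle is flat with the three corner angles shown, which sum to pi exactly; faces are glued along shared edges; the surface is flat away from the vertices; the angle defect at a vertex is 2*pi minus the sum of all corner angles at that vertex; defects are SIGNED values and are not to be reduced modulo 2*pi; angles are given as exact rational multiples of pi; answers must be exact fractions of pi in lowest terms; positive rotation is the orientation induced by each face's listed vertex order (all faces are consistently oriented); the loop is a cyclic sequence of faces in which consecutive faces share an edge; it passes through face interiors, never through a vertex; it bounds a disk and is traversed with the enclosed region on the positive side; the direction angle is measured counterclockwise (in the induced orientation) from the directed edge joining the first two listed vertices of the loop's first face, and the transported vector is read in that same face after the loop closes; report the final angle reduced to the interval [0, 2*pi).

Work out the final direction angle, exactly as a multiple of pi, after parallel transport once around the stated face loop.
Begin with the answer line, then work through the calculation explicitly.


Answer: final direction angle = pi/12

enclosed vertex P3: corner angles sum to pi, defect = 2*pi - pi = pi
enclosed vertex P6: corner angles sum to (31/12)*pi, defect = 2*pi - (31/12)*pi = (-7/12)*pi
the final direction is the initial angle plus the enclosed defects, taken mod 2*pi in the induced orientation
final angle = (5/3)*pi + (5/12)*pi = pi/12 (mod 2*pi)


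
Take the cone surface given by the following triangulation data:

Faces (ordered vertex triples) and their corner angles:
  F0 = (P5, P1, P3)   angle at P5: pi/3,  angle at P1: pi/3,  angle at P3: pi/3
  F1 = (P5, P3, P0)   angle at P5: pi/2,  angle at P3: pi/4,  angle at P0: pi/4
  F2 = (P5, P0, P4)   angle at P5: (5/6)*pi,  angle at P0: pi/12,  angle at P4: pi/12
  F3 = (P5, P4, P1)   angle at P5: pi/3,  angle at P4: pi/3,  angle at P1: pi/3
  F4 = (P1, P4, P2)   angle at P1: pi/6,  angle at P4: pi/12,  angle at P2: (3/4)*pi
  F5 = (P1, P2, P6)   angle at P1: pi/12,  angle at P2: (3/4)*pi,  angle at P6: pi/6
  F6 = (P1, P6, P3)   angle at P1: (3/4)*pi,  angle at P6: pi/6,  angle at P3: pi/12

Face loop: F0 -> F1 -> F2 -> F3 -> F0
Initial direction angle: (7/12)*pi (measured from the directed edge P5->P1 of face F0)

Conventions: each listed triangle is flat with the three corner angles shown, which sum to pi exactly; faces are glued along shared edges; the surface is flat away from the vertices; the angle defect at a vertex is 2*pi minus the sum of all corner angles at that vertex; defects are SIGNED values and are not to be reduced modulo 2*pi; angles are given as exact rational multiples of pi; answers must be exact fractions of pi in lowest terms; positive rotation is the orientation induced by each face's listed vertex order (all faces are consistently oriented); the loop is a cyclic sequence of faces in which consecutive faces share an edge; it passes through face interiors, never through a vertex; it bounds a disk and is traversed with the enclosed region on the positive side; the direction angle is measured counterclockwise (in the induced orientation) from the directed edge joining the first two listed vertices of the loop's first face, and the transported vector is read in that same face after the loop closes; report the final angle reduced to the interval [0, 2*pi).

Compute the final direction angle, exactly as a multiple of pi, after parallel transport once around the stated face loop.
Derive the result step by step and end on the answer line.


enclosed vertex P5: corner angles sum to 2*pi, defect = 2*pi - 2*pi = 0
final direction = starting direction + enclosed defect total, reduced mod 2*pi (induced orientation)
final angle = (7/12)*pi + 0 = (7/12)*pi (mod 2*pi)

Answer: final direction angle = (7/12)*pi


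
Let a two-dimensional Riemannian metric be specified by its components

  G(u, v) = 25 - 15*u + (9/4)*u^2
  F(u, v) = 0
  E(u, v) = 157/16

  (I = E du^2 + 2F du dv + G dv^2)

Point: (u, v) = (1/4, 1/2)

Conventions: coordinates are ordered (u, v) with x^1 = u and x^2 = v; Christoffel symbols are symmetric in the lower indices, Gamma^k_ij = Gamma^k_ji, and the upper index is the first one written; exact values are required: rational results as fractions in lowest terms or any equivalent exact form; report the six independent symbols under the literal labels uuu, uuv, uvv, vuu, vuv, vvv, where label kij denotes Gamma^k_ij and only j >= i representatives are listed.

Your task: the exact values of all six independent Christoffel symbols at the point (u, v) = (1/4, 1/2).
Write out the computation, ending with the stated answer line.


E = 157/16, F = 0, G = 1369/64 at the point
E_u = 0, E_v = 0, F_u = 0, F_v = 0, G_u = -111/8, G_v = 0
EG - F^2 = 214933/1024;  g^inv = (1024/214933) * [[1369/64, 0], [0, 157/16]]
first-kind symbols [ij,l] = (1/2)(d_i g_jl + d_j g_il - d_l g_ij): [uu,u] = E_u/2 = 0, [uu,v] = F_u - E_v/2 = 0, [uv,u] = E_v/2 = 0, [uv,v] = G_u/2 = -111/16, [vv,u] = F_v - G_u/2 = 111/16, [vv,v] = G_v/2 = 0
Gamma^u_ij = (G*[ij,u] - F*[ij,v])/(EG - F^2), Gamma^v_ij = (E*[ij,v] - F*[ij,u])/(EG - F^2)

Answer: Gamma_uuu = 0, Gamma_uuv = 0, Gamma_uvv = 111/157, Gamma_vuu = 0, Gamma_vuv = -12/37, Gamma_vvv = 0


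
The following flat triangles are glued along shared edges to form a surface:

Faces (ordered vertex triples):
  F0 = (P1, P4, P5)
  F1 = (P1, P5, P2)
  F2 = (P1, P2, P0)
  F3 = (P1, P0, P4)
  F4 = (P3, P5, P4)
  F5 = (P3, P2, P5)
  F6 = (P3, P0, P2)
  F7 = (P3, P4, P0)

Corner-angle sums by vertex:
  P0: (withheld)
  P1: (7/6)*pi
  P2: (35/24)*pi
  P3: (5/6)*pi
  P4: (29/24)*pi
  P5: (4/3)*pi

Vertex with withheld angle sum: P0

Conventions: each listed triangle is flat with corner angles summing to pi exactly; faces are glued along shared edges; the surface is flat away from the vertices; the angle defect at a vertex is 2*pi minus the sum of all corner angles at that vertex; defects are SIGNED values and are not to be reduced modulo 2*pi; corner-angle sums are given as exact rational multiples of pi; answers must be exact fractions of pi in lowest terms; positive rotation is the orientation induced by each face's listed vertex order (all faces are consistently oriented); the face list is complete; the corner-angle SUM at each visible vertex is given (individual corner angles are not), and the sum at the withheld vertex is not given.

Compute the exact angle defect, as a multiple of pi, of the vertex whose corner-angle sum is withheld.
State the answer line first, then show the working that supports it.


Answer: defect(P0) = 0

V = 6, E = 12, F = 8; chi = V - E + F = 2
Gauss-Bonnet: total defect = 2*pi*chi = 4*pi; visible defects sum to 4*pi


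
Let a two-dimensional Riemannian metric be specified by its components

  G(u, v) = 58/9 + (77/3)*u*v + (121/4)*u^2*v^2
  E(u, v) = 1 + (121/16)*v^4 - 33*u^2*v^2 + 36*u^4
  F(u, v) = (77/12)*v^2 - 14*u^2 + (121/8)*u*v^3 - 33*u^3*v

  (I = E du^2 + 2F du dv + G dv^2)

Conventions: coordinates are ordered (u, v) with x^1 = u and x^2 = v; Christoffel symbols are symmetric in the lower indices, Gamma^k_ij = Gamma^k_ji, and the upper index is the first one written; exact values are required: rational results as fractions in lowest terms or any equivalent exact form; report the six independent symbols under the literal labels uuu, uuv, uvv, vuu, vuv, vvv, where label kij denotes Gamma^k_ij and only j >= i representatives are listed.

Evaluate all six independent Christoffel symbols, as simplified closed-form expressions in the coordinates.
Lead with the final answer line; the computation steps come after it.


Answer: Gamma_uuu = (10368*u^3 - 4752*u*v^2)/(5184*u^4 - 396*u^2*v^2 + 3696*u*v + 1089*v^4 + 928), Gamma_uuv = (-4752*u^2*v + 2178*v^3)/(5184*u^4 - 396*u^2*v^2 + 3696*u*v + 1089*v^4 + 928), Gamma_uvv = (-4752*u^3 + 2178*u*v^2)/(5184*u^4 - 396*u^2*v^2 + 3696*u*v + 1089*v^4 + 928), Gamma_vuu = (-9504*u^2*v - 4032*u)/(5184*u^4 - 396*u^2*v^2 + 3696*u*v + 1089*v^4 + 928), Gamma_vuv = (4356*u*v^2 + 1848*v)/(5184*u^4 - 396*u^2*v^2 + 3696*u*v + 1089*v^4 + 928), Gamma_vvv = (4356*u^2*v + 1848*u)/(5184*u^4 - 396*u^2*v^2 + 3696*u*v + 1089*v^4 + 928)

E = 1 + (121/16)*v^4 - 33*u^2*v^2 + 36*u^4; F = (77/12)*v^2 - 14*u^2 + (121/8)*u*v^3 - 33*u^3*v; G = 58/9 + (77/3)*u*v + (121/4)*u^2*v^2
Gamma^k_ij = (1/2) g^{kl} (d_i g_jl + d_j g_il - d_l g_ij), with g^inv = (1/(EG-F^2)) [[G, -F], [-F, E]]
first partials: E_u = -66*u*v^2 + 144*u^3, E_v = (121/4)*v^3 - 66*u^2*v, F_u = -28*u + (121/8)*v^3 - 99*u^2*v, F_v = (77/6)*v + (363/8)*u*v^2 - 33*u^3, G_u = (77/3)*v + (121/2)*u*v^2, G_v = (77/3)*u + (121/2)*u^2*v
D = EG - F^2 = 58/9 + (77/3)*u*v + (121/16)*v^4 - (11/4)*u^2*v^2 + 36*u^4
expanded: Gamma^u_uu = (G E_u - 2F F_u + F E_v)/(2D), Gamma^u_uv = (G E_v - F G_u)/(2D), Gamma^u_vv = (2G F_v - G G_u - F G_v)/(2D), Gamma^v_uu = (2E F_u - E E_v - F E_u)/(2D), Gamma^v_uv = (E G_u - F E_v)/(2D), Gamma^v_vv = (E G_v - 2F F_v + F G_u)/(2D); substitute and cancel common factors


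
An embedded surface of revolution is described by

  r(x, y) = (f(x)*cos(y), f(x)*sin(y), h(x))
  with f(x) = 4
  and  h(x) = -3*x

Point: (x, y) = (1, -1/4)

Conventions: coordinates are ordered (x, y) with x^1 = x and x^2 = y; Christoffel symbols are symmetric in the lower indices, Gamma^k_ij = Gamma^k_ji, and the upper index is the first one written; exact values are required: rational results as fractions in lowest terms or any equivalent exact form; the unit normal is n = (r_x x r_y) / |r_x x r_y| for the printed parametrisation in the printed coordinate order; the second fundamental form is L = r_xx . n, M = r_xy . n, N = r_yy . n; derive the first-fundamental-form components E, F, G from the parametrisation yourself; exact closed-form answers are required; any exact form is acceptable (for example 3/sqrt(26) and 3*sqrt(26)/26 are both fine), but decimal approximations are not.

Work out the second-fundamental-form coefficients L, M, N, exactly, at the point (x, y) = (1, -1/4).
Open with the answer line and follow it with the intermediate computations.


Answer: L = 0, M = 0, N = -4

f = 4, f' = 0, f'' = 0, h' = -3, h'' = 0
E = 9, F = 0, G = 16; answer radicand W^2 = 9
unnormalised second-form numerators: l = 0, m = 0, n = -12; L = l/sqrt(9), and similarly M = m/sqrt(W^2), N = n/sqrt(W^2)


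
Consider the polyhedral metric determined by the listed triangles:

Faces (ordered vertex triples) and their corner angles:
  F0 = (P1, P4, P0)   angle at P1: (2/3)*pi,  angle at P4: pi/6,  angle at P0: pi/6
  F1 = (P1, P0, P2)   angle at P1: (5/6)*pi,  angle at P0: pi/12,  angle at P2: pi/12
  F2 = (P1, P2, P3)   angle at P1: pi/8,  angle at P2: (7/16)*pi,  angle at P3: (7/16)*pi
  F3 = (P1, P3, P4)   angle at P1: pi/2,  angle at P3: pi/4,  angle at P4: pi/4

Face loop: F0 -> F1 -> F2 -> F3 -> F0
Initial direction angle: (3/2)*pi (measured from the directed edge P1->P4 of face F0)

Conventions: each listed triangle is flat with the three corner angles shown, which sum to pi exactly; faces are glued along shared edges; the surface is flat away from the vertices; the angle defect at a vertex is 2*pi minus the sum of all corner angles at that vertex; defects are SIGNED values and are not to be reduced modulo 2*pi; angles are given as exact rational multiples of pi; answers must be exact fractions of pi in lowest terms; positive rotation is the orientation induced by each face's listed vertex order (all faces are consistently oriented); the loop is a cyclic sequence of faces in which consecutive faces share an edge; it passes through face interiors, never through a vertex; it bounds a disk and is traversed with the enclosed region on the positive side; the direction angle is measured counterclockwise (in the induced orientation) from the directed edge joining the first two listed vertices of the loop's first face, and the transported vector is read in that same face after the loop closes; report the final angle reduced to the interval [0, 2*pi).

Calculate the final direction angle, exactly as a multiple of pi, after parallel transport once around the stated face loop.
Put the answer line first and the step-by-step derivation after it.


Answer: final direction angle = (11/8)*pi

enclosed vertex P1: corner angles sum to (17/8)*pi, defect = 2*pi - (17/8)*pi = -pi/8
adding the enclosed defects to the starting angle (mod 2*pi, induced orientation) gives the holonomy
final angle = (3/2)*pi - pi/8 = (11/8)*pi (mod 2*pi)


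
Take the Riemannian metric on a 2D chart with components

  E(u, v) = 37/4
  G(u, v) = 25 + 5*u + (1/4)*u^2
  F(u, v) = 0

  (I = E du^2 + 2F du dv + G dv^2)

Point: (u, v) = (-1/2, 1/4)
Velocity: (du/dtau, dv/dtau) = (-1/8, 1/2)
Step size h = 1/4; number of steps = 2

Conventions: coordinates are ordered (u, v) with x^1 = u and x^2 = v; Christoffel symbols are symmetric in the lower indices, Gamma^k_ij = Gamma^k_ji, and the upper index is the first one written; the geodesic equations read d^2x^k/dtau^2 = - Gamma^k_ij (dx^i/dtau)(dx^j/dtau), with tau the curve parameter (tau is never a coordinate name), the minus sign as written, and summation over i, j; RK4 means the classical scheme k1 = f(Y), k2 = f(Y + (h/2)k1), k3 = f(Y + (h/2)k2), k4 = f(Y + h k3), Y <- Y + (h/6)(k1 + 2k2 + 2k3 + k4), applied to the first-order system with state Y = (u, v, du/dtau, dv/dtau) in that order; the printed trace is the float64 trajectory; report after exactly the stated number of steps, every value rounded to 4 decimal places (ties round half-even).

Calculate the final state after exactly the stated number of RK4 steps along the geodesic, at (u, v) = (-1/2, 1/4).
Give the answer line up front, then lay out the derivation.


Answer: u = -0.5544, v = 0.5015, du/dtau = -0.0926, dv/dtau = 0.5058

f(Y) = (du/dtau, dv/dtau, -Gamma^u_ij Y'^i Y'^j, -Gamma^v_ij Y'^i Y'^j) with the Gammas evaluated at the stage position; h = 0.250000; intermediate values shown to 6 dp
step 0: u = -0.5000, v = 0.2500, du/dtau = -0.1250, dv/dtau = 0.5000
step 1:
  k1: at (u, v) = (-0.500000, 0.250000), (du/dtau, dv/dtau) = (-0.125000, 0.500000); Gamma_uuu = 0.000000, Gamma_uuv = 0.000000, Gamma_uvv = -0.256757, Gamma_vuu = 0.000000, Gamma_vuv = 0.105263, Gamma_vvv = 0.000000; k1 = (-0.125000, 0.500000, 0.064189, 0.013158)
  k2: at (u, v) = (-0.515625, 0.312500), (du/dtau, dv/dtau) = (-0.116976, 0.501645); Gamma_uuu = 0.000000, Gamma_uuv = 0.000000, Gamma_uvv = -0.256334, Gamma_vuu = 0.000000, Gamma_vuv = 0.105437, Gamma_vvv = 0.000000; k2 = (-0.116976, 0.501645, 0.064506, 0.012374)
  k3: at (u, v) = (-0.514622, 0.312706), (du/dtau, dv/dtau) = (-0.116937, 0.501547); Gamma_uuu = 0.000000, Gamma_uuv = 0.000000, Gamma_uvv = -0.256362, Gamma_vuu = 0.000000, Gamma_vuv = 0.105425, Gamma_vvv = 0.000000; k3 = (-0.116937, 0.501547, 0.064488, 0.012366)
  k4: at (u, v) = (-0.529234, 0.375387), (du/dtau, dv/dtau) = (-0.108878, 0.503092); Gamma_uuu = 0.000000, Gamma_uuv = 0.000000, Gamma_uvv = -0.255967, Gamma_vuu = 0.000000, Gamma_vuv = 0.105588, Gamma_vvv = 0.000000; k4 = (-0.108878, 0.503092, 0.064785, 0.011567)
  Y <- Y + (h/6)(k1 + 2k2 + 2k3 + k4): u = -0.5292, v = 0.3754, du/dtau = -0.1089, dv/dtau = 0.5031
step 2:
  k1: at (u, v) = (-0.529238, 0.375395), (du/dtau, dv/dtau) = (-0.108877, 0.503092); Gamma_uuu = 0.000000, Gamma_uuv = 0.000000, Gamma_uvv = -0.255967, Gamma_vuu = 0.000000, Gamma_vuv = 0.105588, Gamma_vvv = 0.000000; k1 = (-0.108877, 0.503092, 0.064786, 0.011567)
  k2: at (u, v) = (-0.542847, 0.438281), (du/dtau, dv/dtau) = (-0.100778, 0.504538); Gamma_uuu = 0.000000, Gamma_uuv = 0.000000, Gamma_uvv = -0.255599, Gamma_vuu = 0.000000, Gamma_vuv = 0.105740, Gamma_vvv = 0.000000; k2 = (-0.100778, 0.504538, 0.065065, 0.010753)
  k3: at (u, v) = (-0.541835, 0.438462), (du/dtau, dv/dtau) = (-0.100744, 0.504436); Gamma_uuu = 0.000000, Gamma_uuv = 0.000000, Gamma_uvv = -0.255626, Gamma_vuu = 0.000000, Gamma_vuv = 0.105729, Gamma_vvv = 0.000000; k3 = (-0.100744, 0.504436, 0.065046, 0.010746)
  k4: at (u, v) = (-0.554424, 0.501504), (du/dtau, dv/dtau) = (-0.092615, 0.505778); Gamma_uuu = 0.000000, Gamma_uuv = 0.000000, Gamma_uvv = -0.255286, Gamma_vuu = 0.000000, Gamma_vuv = 0.105870, Gamma_vvv = 0.000000; k4 = (-0.092615, 0.505778, 0.065305, 0.009918)
  Y <- Y + (h/6)(k1 + 2k2 + 2k3 + k4): u = -0.5544, v = 0.5015, du/dtau = -0.0926, dv/dtau = 0.5058
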